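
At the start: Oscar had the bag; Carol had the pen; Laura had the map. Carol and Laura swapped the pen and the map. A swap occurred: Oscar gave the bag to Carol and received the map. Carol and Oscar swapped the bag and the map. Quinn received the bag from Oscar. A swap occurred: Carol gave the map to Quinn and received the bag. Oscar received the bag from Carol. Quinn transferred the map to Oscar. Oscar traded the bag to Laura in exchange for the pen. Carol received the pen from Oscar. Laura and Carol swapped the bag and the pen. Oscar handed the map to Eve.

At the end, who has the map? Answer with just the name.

Answer: Eve

Derivation:
Tracking all object holders:
Start: bag:Oscar, pen:Carol, map:Laura
Event 1 (swap pen<->map: now pen:Laura, map:Carol). State: bag:Oscar, pen:Laura, map:Carol
Event 2 (swap bag<->map: now bag:Carol, map:Oscar). State: bag:Carol, pen:Laura, map:Oscar
Event 3 (swap bag<->map: now bag:Oscar, map:Carol). State: bag:Oscar, pen:Laura, map:Carol
Event 4 (give bag: Oscar -> Quinn). State: bag:Quinn, pen:Laura, map:Carol
Event 5 (swap map<->bag: now map:Quinn, bag:Carol). State: bag:Carol, pen:Laura, map:Quinn
Event 6 (give bag: Carol -> Oscar). State: bag:Oscar, pen:Laura, map:Quinn
Event 7 (give map: Quinn -> Oscar). State: bag:Oscar, pen:Laura, map:Oscar
Event 8 (swap bag<->pen: now bag:Laura, pen:Oscar). State: bag:Laura, pen:Oscar, map:Oscar
Event 9 (give pen: Oscar -> Carol). State: bag:Laura, pen:Carol, map:Oscar
Event 10 (swap bag<->pen: now bag:Carol, pen:Laura). State: bag:Carol, pen:Laura, map:Oscar
Event 11 (give map: Oscar -> Eve). State: bag:Carol, pen:Laura, map:Eve

Final state: bag:Carol, pen:Laura, map:Eve
The map is held by Eve.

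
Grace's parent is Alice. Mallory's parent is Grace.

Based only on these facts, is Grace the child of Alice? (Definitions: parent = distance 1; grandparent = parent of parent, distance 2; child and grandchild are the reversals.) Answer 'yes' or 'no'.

Answer: yes

Derivation:
Reconstructing the parent chain from the given facts:
  Alice -> Grace -> Mallory
(each arrow means 'parent of the next')
Positions in the chain (0 = top):
  position of Alice: 0
  position of Grace: 1
  position of Mallory: 2

Grace is at position 1, Alice is at position 0; signed distance (j - i) = -1.
'child' requires j - i = -1. Actual distance is -1, so the relation HOLDS.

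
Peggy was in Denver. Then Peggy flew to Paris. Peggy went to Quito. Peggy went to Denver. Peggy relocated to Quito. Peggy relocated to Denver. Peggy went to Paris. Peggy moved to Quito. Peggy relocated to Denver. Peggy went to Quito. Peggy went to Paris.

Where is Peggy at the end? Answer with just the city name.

Answer: Paris

Derivation:
Tracking Peggy's location:
Start: Peggy is in Denver.
After move 1: Denver -> Paris. Peggy is in Paris.
After move 2: Paris -> Quito. Peggy is in Quito.
After move 3: Quito -> Denver. Peggy is in Denver.
After move 4: Denver -> Quito. Peggy is in Quito.
After move 5: Quito -> Denver. Peggy is in Denver.
After move 6: Denver -> Paris. Peggy is in Paris.
After move 7: Paris -> Quito. Peggy is in Quito.
After move 8: Quito -> Denver. Peggy is in Denver.
After move 9: Denver -> Quito. Peggy is in Quito.
After move 10: Quito -> Paris. Peggy is in Paris.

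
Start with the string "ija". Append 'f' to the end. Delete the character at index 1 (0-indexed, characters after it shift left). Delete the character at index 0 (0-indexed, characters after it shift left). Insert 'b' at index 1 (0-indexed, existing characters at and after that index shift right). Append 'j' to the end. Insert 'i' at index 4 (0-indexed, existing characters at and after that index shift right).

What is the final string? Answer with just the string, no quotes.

Applying each edit step by step:
Start: "ija"
Op 1 (append 'f'): "ija" -> "ijaf"
Op 2 (delete idx 1 = 'j'): "ijaf" -> "iaf"
Op 3 (delete idx 0 = 'i'): "iaf" -> "af"
Op 4 (insert 'b' at idx 1): "af" -> "abf"
Op 5 (append 'j'): "abf" -> "abfj"
Op 6 (insert 'i' at idx 4): "abfj" -> "abfji"

Answer: abfji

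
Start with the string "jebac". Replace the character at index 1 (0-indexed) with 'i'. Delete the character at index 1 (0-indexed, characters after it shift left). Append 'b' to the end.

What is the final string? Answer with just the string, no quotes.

Applying each edit step by step:
Start: "jebac"
Op 1 (replace idx 1: 'e' -> 'i'): "jebac" -> "jibac"
Op 2 (delete idx 1 = 'i'): "jibac" -> "jbac"
Op 3 (append 'b'): "jbac" -> "jbacb"

Answer: jbacb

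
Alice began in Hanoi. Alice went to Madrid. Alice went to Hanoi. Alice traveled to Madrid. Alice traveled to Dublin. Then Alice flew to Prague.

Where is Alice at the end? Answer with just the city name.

Answer: Prague

Derivation:
Tracking Alice's location:
Start: Alice is in Hanoi.
After move 1: Hanoi -> Madrid. Alice is in Madrid.
After move 2: Madrid -> Hanoi. Alice is in Hanoi.
After move 3: Hanoi -> Madrid. Alice is in Madrid.
After move 4: Madrid -> Dublin. Alice is in Dublin.
After move 5: Dublin -> Prague. Alice is in Prague.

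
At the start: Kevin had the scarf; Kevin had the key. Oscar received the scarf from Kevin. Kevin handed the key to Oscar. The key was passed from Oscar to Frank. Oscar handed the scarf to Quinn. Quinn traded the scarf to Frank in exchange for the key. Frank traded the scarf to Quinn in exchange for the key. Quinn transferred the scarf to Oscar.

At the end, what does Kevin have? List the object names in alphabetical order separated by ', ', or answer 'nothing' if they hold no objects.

Tracking all object holders:
Start: scarf:Kevin, key:Kevin
Event 1 (give scarf: Kevin -> Oscar). State: scarf:Oscar, key:Kevin
Event 2 (give key: Kevin -> Oscar). State: scarf:Oscar, key:Oscar
Event 3 (give key: Oscar -> Frank). State: scarf:Oscar, key:Frank
Event 4 (give scarf: Oscar -> Quinn). State: scarf:Quinn, key:Frank
Event 5 (swap scarf<->key: now scarf:Frank, key:Quinn). State: scarf:Frank, key:Quinn
Event 6 (swap scarf<->key: now scarf:Quinn, key:Frank). State: scarf:Quinn, key:Frank
Event 7 (give scarf: Quinn -> Oscar). State: scarf:Oscar, key:Frank

Final state: scarf:Oscar, key:Frank
Kevin holds: (nothing).

Answer: nothing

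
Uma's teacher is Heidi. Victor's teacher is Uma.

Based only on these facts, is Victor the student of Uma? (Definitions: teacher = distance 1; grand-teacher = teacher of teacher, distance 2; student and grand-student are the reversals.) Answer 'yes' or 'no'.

Reconstructing the teacher chain from the given facts:
  Heidi -> Uma -> Victor
(each arrow means 'teacher of the next')
Positions in the chain (0 = top):
  position of Heidi: 0
  position of Uma: 1
  position of Victor: 2

Victor is at position 2, Uma is at position 1; signed distance (j - i) = -1.
'student' requires j - i = -1. Actual distance is -1, so the relation HOLDS.

Answer: yes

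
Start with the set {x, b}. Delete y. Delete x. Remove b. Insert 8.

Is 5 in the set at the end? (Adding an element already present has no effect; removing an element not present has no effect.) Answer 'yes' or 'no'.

Answer: no

Derivation:
Tracking the set through each operation:
Start: {b, x}
Event 1 (remove y): not present, no change. Set: {b, x}
Event 2 (remove x): removed. Set: {b}
Event 3 (remove b): removed. Set: {}
Event 4 (add 8): added. Set: {8}

Final set: {8} (size 1)
5 is NOT in the final set.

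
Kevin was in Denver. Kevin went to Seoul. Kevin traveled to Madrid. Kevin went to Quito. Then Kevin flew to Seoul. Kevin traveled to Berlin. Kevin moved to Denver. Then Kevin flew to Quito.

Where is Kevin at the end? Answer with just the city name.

Answer: Quito

Derivation:
Tracking Kevin's location:
Start: Kevin is in Denver.
After move 1: Denver -> Seoul. Kevin is in Seoul.
After move 2: Seoul -> Madrid. Kevin is in Madrid.
After move 3: Madrid -> Quito. Kevin is in Quito.
After move 4: Quito -> Seoul. Kevin is in Seoul.
After move 5: Seoul -> Berlin. Kevin is in Berlin.
After move 6: Berlin -> Denver. Kevin is in Denver.
After move 7: Denver -> Quito. Kevin is in Quito.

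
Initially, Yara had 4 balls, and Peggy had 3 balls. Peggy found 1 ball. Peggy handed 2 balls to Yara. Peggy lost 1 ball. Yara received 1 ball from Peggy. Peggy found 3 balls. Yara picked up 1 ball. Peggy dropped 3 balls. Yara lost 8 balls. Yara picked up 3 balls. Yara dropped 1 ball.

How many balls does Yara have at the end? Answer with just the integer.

Tracking counts step by step:
Start: Yara=4, Peggy=3
Event 1 (Peggy +1): Peggy: 3 -> 4. State: Yara=4, Peggy=4
Event 2 (Peggy -> Yara, 2): Peggy: 4 -> 2, Yara: 4 -> 6. State: Yara=6, Peggy=2
Event 3 (Peggy -1): Peggy: 2 -> 1. State: Yara=6, Peggy=1
Event 4 (Peggy -> Yara, 1): Peggy: 1 -> 0, Yara: 6 -> 7. State: Yara=7, Peggy=0
Event 5 (Peggy +3): Peggy: 0 -> 3. State: Yara=7, Peggy=3
Event 6 (Yara +1): Yara: 7 -> 8. State: Yara=8, Peggy=3
Event 7 (Peggy -3): Peggy: 3 -> 0. State: Yara=8, Peggy=0
Event 8 (Yara -8): Yara: 8 -> 0. State: Yara=0, Peggy=0
Event 9 (Yara +3): Yara: 0 -> 3. State: Yara=3, Peggy=0
Event 10 (Yara -1): Yara: 3 -> 2. State: Yara=2, Peggy=0

Yara's final count: 2

Answer: 2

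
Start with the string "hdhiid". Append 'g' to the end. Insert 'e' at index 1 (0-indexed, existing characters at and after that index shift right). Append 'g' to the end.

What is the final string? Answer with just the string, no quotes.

Answer: hedhiidgg

Derivation:
Applying each edit step by step:
Start: "hdhiid"
Op 1 (append 'g'): "hdhiid" -> "hdhiidg"
Op 2 (insert 'e' at idx 1): "hdhiidg" -> "hedhiidg"
Op 3 (append 'g'): "hedhiidg" -> "hedhiidgg"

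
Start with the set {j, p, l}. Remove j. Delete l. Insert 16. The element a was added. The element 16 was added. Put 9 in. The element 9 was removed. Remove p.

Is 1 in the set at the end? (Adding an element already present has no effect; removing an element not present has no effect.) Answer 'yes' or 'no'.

Tracking the set through each operation:
Start: {j, l, p}
Event 1 (remove j): removed. Set: {l, p}
Event 2 (remove l): removed. Set: {p}
Event 3 (add 16): added. Set: {16, p}
Event 4 (add a): added. Set: {16, a, p}
Event 5 (add 16): already present, no change. Set: {16, a, p}
Event 6 (add 9): added. Set: {16, 9, a, p}
Event 7 (remove 9): removed. Set: {16, a, p}
Event 8 (remove p): removed. Set: {16, a}

Final set: {16, a} (size 2)
1 is NOT in the final set.

Answer: no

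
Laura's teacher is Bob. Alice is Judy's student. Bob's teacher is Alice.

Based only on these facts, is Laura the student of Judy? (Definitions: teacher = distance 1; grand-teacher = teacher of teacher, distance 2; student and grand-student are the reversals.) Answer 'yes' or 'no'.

Answer: no

Derivation:
Reconstructing the teacher chain from the given facts:
  Judy -> Alice -> Bob -> Laura
(each arrow means 'teacher of the next')
Positions in the chain (0 = top):
  position of Judy: 0
  position of Alice: 1
  position of Bob: 2
  position of Laura: 3

Laura is at position 3, Judy is at position 0; signed distance (j - i) = -3.
'student' requires j - i = -1. Actual distance is -3, so the relation does NOT hold.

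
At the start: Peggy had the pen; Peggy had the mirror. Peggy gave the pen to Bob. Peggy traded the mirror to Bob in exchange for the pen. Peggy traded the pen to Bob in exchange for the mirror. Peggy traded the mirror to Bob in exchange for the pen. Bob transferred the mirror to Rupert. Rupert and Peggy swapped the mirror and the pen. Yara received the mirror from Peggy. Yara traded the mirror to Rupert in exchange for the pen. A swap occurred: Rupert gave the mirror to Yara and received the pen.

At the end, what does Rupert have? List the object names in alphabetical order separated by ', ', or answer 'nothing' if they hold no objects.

Tracking all object holders:
Start: pen:Peggy, mirror:Peggy
Event 1 (give pen: Peggy -> Bob). State: pen:Bob, mirror:Peggy
Event 2 (swap mirror<->pen: now mirror:Bob, pen:Peggy). State: pen:Peggy, mirror:Bob
Event 3 (swap pen<->mirror: now pen:Bob, mirror:Peggy). State: pen:Bob, mirror:Peggy
Event 4 (swap mirror<->pen: now mirror:Bob, pen:Peggy). State: pen:Peggy, mirror:Bob
Event 5 (give mirror: Bob -> Rupert). State: pen:Peggy, mirror:Rupert
Event 6 (swap mirror<->pen: now mirror:Peggy, pen:Rupert). State: pen:Rupert, mirror:Peggy
Event 7 (give mirror: Peggy -> Yara). State: pen:Rupert, mirror:Yara
Event 8 (swap mirror<->pen: now mirror:Rupert, pen:Yara). State: pen:Yara, mirror:Rupert
Event 9 (swap mirror<->pen: now mirror:Yara, pen:Rupert). State: pen:Rupert, mirror:Yara

Final state: pen:Rupert, mirror:Yara
Rupert holds: pen.

Answer: pen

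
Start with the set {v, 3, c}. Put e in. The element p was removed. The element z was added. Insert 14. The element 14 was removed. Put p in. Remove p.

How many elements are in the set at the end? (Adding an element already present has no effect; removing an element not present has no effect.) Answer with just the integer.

Answer: 5

Derivation:
Tracking the set through each operation:
Start: {3, c, v}
Event 1 (add e): added. Set: {3, c, e, v}
Event 2 (remove p): not present, no change. Set: {3, c, e, v}
Event 3 (add z): added. Set: {3, c, e, v, z}
Event 4 (add 14): added. Set: {14, 3, c, e, v, z}
Event 5 (remove 14): removed. Set: {3, c, e, v, z}
Event 6 (add p): added. Set: {3, c, e, p, v, z}
Event 7 (remove p): removed. Set: {3, c, e, v, z}

Final set: {3, c, e, v, z} (size 5)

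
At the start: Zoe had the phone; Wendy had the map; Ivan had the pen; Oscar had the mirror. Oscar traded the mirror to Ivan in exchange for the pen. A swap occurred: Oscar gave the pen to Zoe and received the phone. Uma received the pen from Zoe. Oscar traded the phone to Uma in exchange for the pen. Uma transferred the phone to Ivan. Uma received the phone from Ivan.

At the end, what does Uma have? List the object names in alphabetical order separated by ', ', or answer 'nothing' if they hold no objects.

Tracking all object holders:
Start: phone:Zoe, map:Wendy, pen:Ivan, mirror:Oscar
Event 1 (swap mirror<->pen: now mirror:Ivan, pen:Oscar). State: phone:Zoe, map:Wendy, pen:Oscar, mirror:Ivan
Event 2 (swap pen<->phone: now pen:Zoe, phone:Oscar). State: phone:Oscar, map:Wendy, pen:Zoe, mirror:Ivan
Event 3 (give pen: Zoe -> Uma). State: phone:Oscar, map:Wendy, pen:Uma, mirror:Ivan
Event 4 (swap phone<->pen: now phone:Uma, pen:Oscar). State: phone:Uma, map:Wendy, pen:Oscar, mirror:Ivan
Event 5 (give phone: Uma -> Ivan). State: phone:Ivan, map:Wendy, pen:Oscar, mirror:Ivan
Event 6 (give phone: Ivan -> Uma). State: phone:Uma, map:Wendy, pen:Oscar, mirror:Ivan

Final state: phone:Uma, map:Wendy, pen:Oscar, mirror:Ivan
Uma holds: phone.

Answer: phone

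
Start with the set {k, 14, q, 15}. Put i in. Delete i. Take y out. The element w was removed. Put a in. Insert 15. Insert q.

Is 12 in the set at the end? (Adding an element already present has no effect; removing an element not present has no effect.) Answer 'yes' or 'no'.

Tracking the set through each operation:
Start: {14, 15, k, q}
Event 1 (add i): added. Set: {14, 15, i, k, q}
Event 2 (remove i): removed. Set: {14, 15, k, q}
Event 3 (remove y): not present, no change. Set: {14, 15, k, q}
Event 4 (remove w): not present, no change. Set: {14, 15, k, q}
Event 5 (add a): added. Set: {14, 15, a, k, q}
Event 6 (add 15): already present, no change. Set: {14, 15, a, k, q}
Event 7 (add q): already present, no change. Set: {14, 15, a, k, q}

Final set: {14, 15, a, k, q} (size 5)
12 is NOT in the final set.

Answer: no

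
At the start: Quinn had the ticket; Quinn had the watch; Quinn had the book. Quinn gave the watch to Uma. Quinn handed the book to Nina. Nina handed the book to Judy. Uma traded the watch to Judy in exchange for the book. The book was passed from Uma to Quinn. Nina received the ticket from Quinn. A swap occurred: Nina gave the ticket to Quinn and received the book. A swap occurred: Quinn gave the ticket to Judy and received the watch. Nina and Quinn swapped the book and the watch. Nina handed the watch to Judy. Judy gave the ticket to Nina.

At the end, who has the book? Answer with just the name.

Tracking all object holders:
Start: ticket:Quinn, watch:Quinn, book:Quinn
Event 1 (give watch: Quinn -> Uma). State: ticket:Quinn, watch:Uma, book:Quinn
Event 2 (give book: Quinn -> Nina). State: ticket:Quinn, watch:Uma, book:Nina
Event 3 (give book: Nina -> Judy). State: ticket:Quinn, watch:Uma, book:Judy
Event 4 (swap watch<->book: now watch:Judy, book:Uma). State: ticket:Quinn, watch:Judy, book:Uma
Event 5 (give book: Uma -> Quinn). State: ticket:Quinn, watch:Judy, book:Quinn
Event 6 (give ticket: Quinn -> Nina). State: ticket:Nina, watch:Judy, book:Quinn
Event 7 (swap ticket<->book: now ticket:Quinn, book:Nina). State: ticket:Quinn, watch:Judy, book:Nina
Event 8 (swap ticket<->watch: now ticket:Judy, watch:Quinn). State: ticket:Judy, watch:Quinn, book:Nina
Event 9 (swap book<->watch: now book:Quinn, watch:Nina). State: ticket:Judy, watch:Nina, book:Quinn
Event 10 (give watch: Nina -> Judy). State: ticket:Judy, watch:Judy, book:Quinn
Event 11 (give ticket: Judy -> Nina). State: ticket:Nina, watch:Judy, book:Quinn

Final state: ticket:Nina, watch:Judy, book:Quinn
The book is held by Quinn.

Answer: Quinn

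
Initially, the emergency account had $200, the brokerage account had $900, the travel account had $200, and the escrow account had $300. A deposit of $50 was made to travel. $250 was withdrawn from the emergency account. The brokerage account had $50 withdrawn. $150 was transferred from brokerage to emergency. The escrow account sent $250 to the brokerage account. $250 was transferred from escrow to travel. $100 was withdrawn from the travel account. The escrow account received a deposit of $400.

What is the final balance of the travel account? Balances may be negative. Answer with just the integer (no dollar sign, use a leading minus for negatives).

Tracking account balances step by step:
Start: emergency=200, brokerage=900, travel=200, escrow=300
Event 1 (deposit 50 to travel): travel: 200 + 50 = 250. Balances: emergency=200, brokerage=900, travel=250, escrow=300
Event 2 (withdraw 250 from emergency): emergency: 200 - 250 = -50. Balances: emergency=-50, brokerage=900, travel=250, escrow=300
Event 3 (withdraw 50 from brokerage): brokerage: 900 - 50 = 850. Balances: emergency=-50, brokerage=850, travel=250, escrow=300
Event 4 (transfer 150 brokerage -> emergency): brokerage: 850 - 150 = 700, emergency: -50 + 150 = 100. Balances: emergency=100, brokerage=700, travel=250, escrow=300
Event 5 (transfer 250 escrow -> brokerage): escrow: 300 - 250 = 50, brokerage: 700 + 250 = 950. Balances: emergency=100, brokerage=950, travel=250, escrow=50
Event 6 (transfer 250 escrow -> travel): escrow: 50 - 250 = -200, travel: 250 + 250 = 500. Balances: emergency=100, brokerage=950, travel=500, escrow=-200
Event 7 (withdraw 100 from travel): travel: 500 - 100 = 400. Balances: emergency=100, brokerage=950, travel=400, escrow=-200
Event 8 (deposit 400 to escrow): escrow: -200 + 400 = 200. Balances: emergency=100, brokerage=950, travel=400, escrow=200

Final balance of travel: 400

Answer: 400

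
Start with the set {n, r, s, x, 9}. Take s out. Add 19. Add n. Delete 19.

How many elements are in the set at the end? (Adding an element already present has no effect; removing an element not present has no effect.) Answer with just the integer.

Answer: 4

Derivation:
Tracking the set through each operation:
Start: {9, n, r, s, x}
Event 1 (remove s): removed. Set: {9, n, r, x}
Event 2 (add 19): added. Set: {19, 9, n, r, x}
Event 3 (add n): already present, no change. Set: {19, 9, n, r, x}
Event 4 (remove 19): removed. Set: {9, n, r, x}

Final set: {9, n, r, x} (size 4)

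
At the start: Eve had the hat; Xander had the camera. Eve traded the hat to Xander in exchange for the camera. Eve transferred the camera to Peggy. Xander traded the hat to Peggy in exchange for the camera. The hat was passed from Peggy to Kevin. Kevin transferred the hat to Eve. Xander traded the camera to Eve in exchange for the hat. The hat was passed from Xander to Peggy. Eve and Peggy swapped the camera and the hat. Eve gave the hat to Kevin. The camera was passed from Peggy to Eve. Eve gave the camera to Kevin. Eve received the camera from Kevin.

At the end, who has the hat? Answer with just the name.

Answer: Kevin

Derivation:
Tracking all object holders:
Start: hat:Eve, camera:Xander
Event 1 (swap hat<->camera: now hat:Xander, camera:Eve). State: hat:Xander, camera:Eve
Event 2 (give camera: Eve -> Peggy). State: hat:Xander, camera:Peggy
Event 3 (swap hat<->camera: now hat:Peggy, camera:Xander). State: hat:Peggy, camera:Xander
Event 4 (give hat: Peggy -> Kevin). State: hat:Kevin, camera:Xander
Event 5 (give hat: Kevin -> Eve). State: hat:Eve, camera:Xander
Event 6 (swap camera<->hat: now camera:Eve, hat:Xander). State: hat:Xander, camera:Eve
Event 7 (give hat: Xander -> Peggy). State: hat:Peggy, camera:Eve
Event 8 (swap camera<->hat: now camera:Peggy, hat:Eve). State: hat:Eve, camera:Peggy
Event 9 (give hat: Eve -> Kevin). State: hat:Kevin, camera:Peggy
Event 10 (give camera: Peggy -> Eve). State: hat:Kevin, camera:Eve
Event 11 (give camera: Eve -> Kevin). State: hat:Kevin, camera:Kevin
Event 12 (give camera: Kevin -> Eve). State: hat:Kevin, camera:Eve

Final state: hat:Kevin, camera:Eve
The hat is held by Kevin.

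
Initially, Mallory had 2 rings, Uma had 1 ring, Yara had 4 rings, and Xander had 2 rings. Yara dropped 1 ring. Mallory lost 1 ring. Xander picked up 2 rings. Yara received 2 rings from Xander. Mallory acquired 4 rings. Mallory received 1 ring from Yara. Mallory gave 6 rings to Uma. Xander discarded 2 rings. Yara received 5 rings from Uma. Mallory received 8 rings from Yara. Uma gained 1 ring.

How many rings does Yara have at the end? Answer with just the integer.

Answer: 1

Derivation:
Tracking counts step by step:
Start: Mallory=2, Uma=1, Yara=4, Xander=2
Event 1 (Yara -1): Yara: 4 -> 3. State: Mallory=2, Uma=1, Yara=3, Xander=2
Event 2 (Mallory -1): Mallory: 2 -> 1. State: Mallory=1, Uma=1, Yara=3, Xander=2
Event 3 (Xander +2): Xander: 2 -> 4. State: Mallory=1, Uma=1, Yara=3, Xander=4
Event 4 (Xander -> Yara, 2): Xander: 4 -> 2, Yara: 3 -> 5. State: Mallory=1, Uma=1, Yara=5, Xander=2
Event 5 (Mallory +4): Mallory: 1 -> 5. State: Mallory=5, Uma=1, Yara=5, Xander=2
Event 6 (Yara -> Mallory, 1): Yara: 5 -> 4, Mallory: 5 -> 6. State: Mallory=6, Uma=1, Yara=4, Xander=2
Event 7 (Mallory -> Uma, 6): Mallory: 6 -> 0, Uma: 1 -> 7. State: Mallory=0, Uma=7, Yara=4, Xander=2
Event 8 (Xander -2): Xander: 2 -> 0. State: Mallory=0, Uma=7, Yara=4, Xander=0
Event 9 (Uma -> Yara, 5): Uma: 7 -> 2, Yara: 4 -> 9. State: Mallory=0, Uma=2, Yara=9, Xander=0
Event 10 (Yara -> Mallory, 8): Yara: 9 -> 1, Mallory: 0 -> 8. State: Mallory=8, Uma=2, Yara=1, Xander=0
Event 11 (Uma +1): Uma: 2 -> 3. State: Mallory=8, Uma=3, Yara=1, Xander=0

Yara's final count: 1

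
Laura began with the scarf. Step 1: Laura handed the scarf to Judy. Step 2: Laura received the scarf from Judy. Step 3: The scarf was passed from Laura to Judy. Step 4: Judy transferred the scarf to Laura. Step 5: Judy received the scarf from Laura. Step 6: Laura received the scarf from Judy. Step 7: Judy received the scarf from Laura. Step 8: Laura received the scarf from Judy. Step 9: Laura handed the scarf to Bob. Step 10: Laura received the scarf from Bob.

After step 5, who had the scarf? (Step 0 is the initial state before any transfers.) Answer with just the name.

Tracking the scarf holder through step 5:
After step 0 (start): Laura
After step 1: Judy
After step 2: Laura
After step 3: Judy
After step 4: Laura
After step 5: Judy

At step 5, the holder is Judy.

Answer: Judy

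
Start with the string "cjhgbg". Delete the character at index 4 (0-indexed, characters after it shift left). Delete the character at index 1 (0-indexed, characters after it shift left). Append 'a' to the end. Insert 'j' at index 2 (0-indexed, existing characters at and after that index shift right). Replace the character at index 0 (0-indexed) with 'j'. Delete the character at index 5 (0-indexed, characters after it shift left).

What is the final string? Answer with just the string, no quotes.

Answer: jhjgg

Derivation:
Applying each edit step by step:
Start: "cjhgbg"
Op 1 (delete idx 4 = 'b'): "cjhgbg" -> "cjhgg"
Op 2 (delete idx 1 = 'j'): "cjhgg" -> "chgg"
Op 3 (append 'a'): "chgg" -> "chgga"
Op 4 (insert 'j' at idx 2): "chgga" -> "chjgga"
Op 5 (replace idx 0: 'c' -> 'j'): "chjgga" -> "jhjgga"
Op 6 (delete idx 5 = 'a'): "jhjgga" -> "jhjgg"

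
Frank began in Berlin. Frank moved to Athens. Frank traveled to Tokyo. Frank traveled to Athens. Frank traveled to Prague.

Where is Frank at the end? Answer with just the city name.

Answer: Prague

Derivation:
Tracking Frank's location:
Start: Frank is in Berlin.
After move 1: Berlin -> Athens. Frank is in Athens.
After move 2: Athens -> Tokyo. Frank is in Tokyo.
After move 3: Tokyo -> Athens. Frank is in Athens.
After move 4: Athens -> Prague. Frank is in Prague.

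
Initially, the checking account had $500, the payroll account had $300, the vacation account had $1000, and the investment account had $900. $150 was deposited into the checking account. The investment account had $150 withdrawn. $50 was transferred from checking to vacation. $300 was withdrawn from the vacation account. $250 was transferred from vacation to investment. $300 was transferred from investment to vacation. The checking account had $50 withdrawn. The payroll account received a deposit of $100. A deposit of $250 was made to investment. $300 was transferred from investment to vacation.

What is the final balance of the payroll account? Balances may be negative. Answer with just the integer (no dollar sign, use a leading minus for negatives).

Tracking account balances step by step:
Start: checking=500, payroll=300, vacation=1000, investment=900
Event 1 (deposit 150 to checking): checking: 500 + 150 = 650. Balances: checking=650, payroll=300, vacation=1000, investment=900
Event 2 (withdraw 150 from investment): investment: 900 - 150 = 750. Balances: checking=650, payroll=300, vacation=1000, investment=750
Event 3 (transfer 50 checking -> vacation): checking: 650 - 50 = 600, vacation: 1000 + 50 = 1050. Balances: checking=600, payroll=300, vacation=1050, investment=750
Event 4 (withdraw 300 from vacation): vacation: 1050 - 300 = 750. Balances: checking=600, payroll=300, vacation=750, investment=750
Event 5 (transfer 250 vacation -> investment): vacation: 750 - 250 = 500, investment: 750 + 250 = 1000. Balances: checking=600, payroll=300, vacation=500, investment=1000
Event 6 (transfer 300 investment -> vacation): investment: 1000 - 300 = 700, vacation: 500 + 300 = 800. Balances: checking=600, payroll=300, vacation=800, investment=700
Event 7 (withdraw 50 from checking): checking: 600 - 50 = 550. Balances: checking=550, payroll=300, vacation=800, investment=700
Event 8 (deposit 100 to payroll): payroll: 300 + 100 = 400. Balances: checking=550, payroll=400, vacation=800, investment=700
Event 9 (deposit 250 to investment): investment: 700 + 250 = 950. Balances: checking=550, payroll=400, vacation=800, investment=950
Event 10 (transfer 300 investment -> vacation): investment: 950 - 300 = 650, vacation: 800 + 300 = 1100. Balances: checking=550, payroll=400, vacation=1100, investment=650

Final balance of payroll: 400

Answer: 400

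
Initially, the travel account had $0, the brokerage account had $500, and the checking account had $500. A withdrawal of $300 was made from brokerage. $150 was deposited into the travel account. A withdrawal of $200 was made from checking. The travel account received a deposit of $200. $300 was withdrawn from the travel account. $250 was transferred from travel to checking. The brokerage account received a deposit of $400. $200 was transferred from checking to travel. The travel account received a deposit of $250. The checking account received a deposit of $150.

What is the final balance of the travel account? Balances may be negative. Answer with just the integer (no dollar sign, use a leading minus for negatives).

Answer: 250

Derivation:
Tracking account balances step by step:
Start: travel=0, brokerage=500, checking=500
Event 1 (withdraw 300 from brokerage): brokerage: 500 - 300 = 200. Balances: travel=0, brokerage=200, checking=500
Event 2 (deposit 150 to travel): travel: 0 + 150 = 150. Balances: travel=150, brokerage=200, checking=500
Event 3 (withdraw 200 from checking): checking: 500 - 200 = 300. Balances: travel=150, brokerage=200, checking=300
Event 4 (deposit 200 to travel): travel: 150 + 200 = 350. Balances: travel=350, brokerage=200, checking=300
Event 5 (withdraw 300 from travel): travel: 350 - 300 = 50. Balances: travel=50, brokerage=200, checking=300
Event 6 (transfer 250 travel -> checking): travel: 50 - 250 = -200, checking: 300 + 250 = 550. Balances: travel=-200, brokerage=200, checking=550
Event 7 (deposit 400 to brokerage): brokerage: 200 + 400 = 600. Balances: travel=-200, brokerage=600, checking=550
Event 8 (transfer 200 checking -> travel): checking: 550 - 200 = 350, travel: -200 + 200 = 0. Balances: travel=0, brokerage=600, checking=350
Event 9 (deposit 250 to travel): travel: 0 + 250 = 250. Balances: travel=250, brokerage=600, checking=350
Event 10 (deposit 150 to checking): checking: 350 + 150 = 500. Balances: travel=250, brokerage=600, checking=500

Final balance of travel: 250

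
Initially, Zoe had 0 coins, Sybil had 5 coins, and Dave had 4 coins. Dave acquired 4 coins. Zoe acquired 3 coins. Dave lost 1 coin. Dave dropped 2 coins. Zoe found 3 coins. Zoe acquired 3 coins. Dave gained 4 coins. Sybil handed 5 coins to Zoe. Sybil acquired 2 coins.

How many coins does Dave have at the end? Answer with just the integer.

Answer: 9

Derivation:
Tracking counts step by step:
Start: Zoe=0, Sybil=5, Dave=4
Event 1 (Dave +4): Dave: 4 -> 8. State: Zoe=0, Sybil=5, Dave=8
Event 2 (Zoe +3): Zoe: 0 -> 3. State: Zoe=3, Sybil=5, Dave=8
Event 3 (Dave -1): Dave: 8 -> 7. State: Zoe=3, Sybil=5, Dave=7
Event 4 (Dave -2): Dave: 7 -> 5. State: Zoe=3, Sybil=5, Dave=5
Event 5 (Zoe +3): Zoe: 3 -> 6. State: Zoe=6, Sybil=5, Dave=5
Event 6 (Zoe +3): Zoe: 6 -> 9. State: Zoe=9, Sybil=5, Dave=5
Event 7 (Dave +4): Dave: 5 -> 9. State: Zoe=9, Sybil=5, Dave=9
Event 8 (Sybil -> Zoe, 5): Sybil: 5 -> 0, Zoe: 9 -> 14. State: Zoe=14, Sybil=0, Dave=9
Event 9 (Sybil +2): Sybil: 0 -> 2. State: Zoe=14, Sybil=2, Dave=9

Dave's final count: 9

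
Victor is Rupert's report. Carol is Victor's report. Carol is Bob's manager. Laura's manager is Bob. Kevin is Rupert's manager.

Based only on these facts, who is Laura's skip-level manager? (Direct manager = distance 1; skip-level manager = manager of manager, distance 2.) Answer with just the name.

Reconstructing the manager chain from the given facts:
  Kevin -> Rupert -> Victor -> Carol -> Bob -> Laura
(each arrow means 'manager of the next')
Positions in the chain (0 = top):
  position of Kevin: 0
  position of Rupert: 1
  position of Victor: 2
  position of Carol: 3
  position of Bob: 4
  position of Laura: 5

Laura is at position 5; the skip-level manager is 2 steps up the chain, i.e. position 3: Carol.

Answer: Carol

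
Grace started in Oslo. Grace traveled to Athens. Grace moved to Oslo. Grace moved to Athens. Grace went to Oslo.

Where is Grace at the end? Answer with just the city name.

Answer: Oslo

Derivation:
Tracking Grace's location:
Start: Grace is in Oslo.
After move 1: Oslo -> Athens. Grace is in Athens.
After move 2: Athens -> Oslo. Grace is in Oslo.
After move 3: Oslo -> Athens. Grace is in Athens.
After move 4: Athens -> Oslo. Grace is in Oslo.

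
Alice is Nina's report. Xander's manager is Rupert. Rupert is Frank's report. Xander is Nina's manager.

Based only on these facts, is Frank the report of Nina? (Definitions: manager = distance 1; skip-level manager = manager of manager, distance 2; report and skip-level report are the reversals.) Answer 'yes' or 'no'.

Answer: no

Derivation:
Reconstructing the manager chain from the given facts:
  Frank -> Rupert -> Xander -> Nina -> Alice
(each arrow means 'manager of the next')
Positions in the chain (0 = top):
  position of Frank: 0
  position of Rupert: 1
  position of Xander: 2
  position of Nina: 3
  position of Alice: 4

Frank is at position 0, Nina is at position 3; signed distance (j - i) = 3.
'report' requires j - i = -1. Actual distance is 3, so the relation does NOT hold.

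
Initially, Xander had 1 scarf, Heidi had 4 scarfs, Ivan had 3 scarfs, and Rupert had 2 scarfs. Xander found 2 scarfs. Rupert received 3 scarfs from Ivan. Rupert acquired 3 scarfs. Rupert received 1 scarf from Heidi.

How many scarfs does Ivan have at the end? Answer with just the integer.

Tracking counts step by step:
Start: Xander=1, Heidi=4, Ivan=3, Rupert=2
Event 1 (Xander +2): Xander: 1 -> 3. State: Xander=3, Heidi=4, Ivan=3, Rupert=2
Event 2 (Ivan -> Rupert, 3): Ivan: 3 -> 0, Rupert: 2 -> 5. State: Xander=3, Heidi=4, Ivan=0, Rupert=5
Event 3 (Rupert +3): Rupert: 5 -> 8. State: Xander=3, Heidi=4, Ivan=0, Rupert=8
Event 4 (Heidi -> Rupert, 1): Heidi: 4 -> 3, Rupert: 8 -> 9. State: Xander=3, Heidi=3, Ivan=0, Rupert=9

Ivan's final count: 0

Answer: 0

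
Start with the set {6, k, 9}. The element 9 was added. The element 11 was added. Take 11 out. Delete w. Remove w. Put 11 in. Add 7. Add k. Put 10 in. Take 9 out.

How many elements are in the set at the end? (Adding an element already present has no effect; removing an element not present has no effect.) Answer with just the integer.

Tracking the set through each operation:
Start: {6, 9, k}
Event 1 (add 9): already present, no change. Set: {6, 9, k}
Event 2 (add 11): added. Set: {11, 6, 9, k}
Event 3 (remove 11): removed. Set: {6, 9, k}
Event 4 (remove w): not present, no change. Set: {6, 9, k}
Event 5 (remove w): not present, no change. Set: {6, 9, k}
Event 6 (add 11): added. Set: {11, 6, 9, k}
Event 7 (add 7): added. Set: {11, 6, 7, 9, k}
Event 8 (add k): already present, no change. Set: {11, 6, 7, 9, k}
Event 9 (add 10): added. Set: {10, 11, 6, 7, 9, k}
Event 10 (remove 9): removed. Set: {10, 11, 6, 7, k}

Final set: {10, 11, 6, 7, k} (size 5)

Answer: 5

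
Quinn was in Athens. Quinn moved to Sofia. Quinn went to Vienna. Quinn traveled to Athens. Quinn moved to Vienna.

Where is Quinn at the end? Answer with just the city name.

Answer: Vienna

Derivation:
Tracking Quinn's location:
Start: Quinn is in Athens.
After move 1: Athens -> Sofia. Quinn is in Sofia.
After move 2: Sofia -> Vienna. Quinn is in Vienna.
After move 3: Vienna -> Athens. Quinn is in Athens.
After move 4: Athens -> Vienna. Quinn is in Vienna.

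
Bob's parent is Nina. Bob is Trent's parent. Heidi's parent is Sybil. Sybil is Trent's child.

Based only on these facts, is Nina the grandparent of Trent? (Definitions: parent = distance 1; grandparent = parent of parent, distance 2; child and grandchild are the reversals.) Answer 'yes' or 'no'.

Reconstructing the parent chain from the given facts:
  Nina -> Bob -> Trent -> Sybil -> Heidi
(each arrow means 'parent of the next')
Positions in the chain (0 = top):
  position of Nina: 0
  position of Bob: 1
  position of Trent: 2
  position of Sybil: 3
  position of Heidi: 4

Nina is at position 0, Trent is at position 2; signed distance (j - i) = 2.
'grandparent' requires j - i = 2. Actual distance is 2, so the relation HOLDS.

Answer: yes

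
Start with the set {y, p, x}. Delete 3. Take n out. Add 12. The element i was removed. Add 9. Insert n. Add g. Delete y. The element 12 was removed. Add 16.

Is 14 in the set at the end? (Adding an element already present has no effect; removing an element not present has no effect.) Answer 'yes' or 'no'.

Answer: no

Derivation:
Tracking the set through each operation:
Start: {p, x, y}
Event 1 (remove 3): not present, no change. Set: {p, x, y}
Event 2 (remove n): not present, no change. Set: {p, x, y}
Event 3 (add 12): added. Set: {12, p, x, y}
Event 4 (remove i): not present, no change. Set: {12, p, x, y}
Event 5 (add 9): added. Set: {12, 9, p, x, y}
Event 6 (add n): added. Set: {12, 9, n, p, x, y}
Event 7 (add g): added. Set: {12, 9, g, n, p, x, y}
Event 8 (remove y): removed. Set: {12, 9, g, n, p, x}
Event 9 (remove 12): removed. Set: {9, g, n, p, x}
Event 10 (add 16): added. Set: {16, 9, g, n, p, x}

Final set: {16, 9, g, n, p, x} (size 6)
14 is NOT in the final set.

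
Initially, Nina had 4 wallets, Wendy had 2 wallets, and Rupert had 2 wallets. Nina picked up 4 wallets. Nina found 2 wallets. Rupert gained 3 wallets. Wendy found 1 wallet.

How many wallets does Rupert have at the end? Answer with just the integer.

Answer: 5

Derivation:
Tracking counts step by step:
Start: Nina=4, Wendy=2, Rupert=2
Event 1 (Nina +4): Nina: 4 -> 8. State: Nina=8, Wendy=2, Rupert=2
Event 2 (Nina +2): Nina: 8 -> 10. State: Nina=10, Wendy=2, Rupert=2
Event 3 (Rupert +3): Rupert: 2 -> 5. State: Nina=10, Wendy=2, Rupert=5
Event 4 (Wendy +1): Wendy: 2 -> 3. State: Nina=10, Wendy=3, Rupert=5

Rupert's final count: 5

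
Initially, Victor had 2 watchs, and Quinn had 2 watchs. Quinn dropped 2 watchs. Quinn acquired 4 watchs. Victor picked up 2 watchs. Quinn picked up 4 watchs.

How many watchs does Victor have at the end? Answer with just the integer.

Answer: 4

Derivation:
Tracking counts step by step:
Start: Victor=2, Quinn=2
Event 1 (Quinn -2): Quinn: 2 -> 0. State: Victor=2, Quinn=0
Event 2 (Quinn +4): Quinn: 0 -> 4. State: Victor=2, Quinn=4
Event 3 (Victor +2): Victor: 2 -> 4. State: Victor=4, Quinn=4
Event 4 (Quinn +4): Quinn: 4 -> 8. State: Victor=4, Quinn=8

Victor's final count: 4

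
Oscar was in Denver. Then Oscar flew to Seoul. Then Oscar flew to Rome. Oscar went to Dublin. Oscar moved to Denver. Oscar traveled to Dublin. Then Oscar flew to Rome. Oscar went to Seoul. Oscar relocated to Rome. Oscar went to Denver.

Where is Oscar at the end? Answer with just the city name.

Answer: Denver

Derivation:
Tracking Oscar's location:
Start: Oscar is in Denver.
After move 1: Denver -> Seoul. Oscar is in Seoul.
After move 2: Seoul -> Rome. Oscar is in Rome.
After move 3: Rome -> Dublin. Oscar is in Dublin.
After move 4: Dublin -> Denver. Oscar is in Denver.
After move 5: Denver -> Dublin. Oscar is in Dublin.
After move 6: Dublin -> Rome. Oscar is in Rome.
After move 7: Rome -> Seoul. Oscar is in Seoul.
After move 8: Seoul -> Rome. Oscar is in Rome.
After move 9: Rome -> Denver. Oscar is in Denver.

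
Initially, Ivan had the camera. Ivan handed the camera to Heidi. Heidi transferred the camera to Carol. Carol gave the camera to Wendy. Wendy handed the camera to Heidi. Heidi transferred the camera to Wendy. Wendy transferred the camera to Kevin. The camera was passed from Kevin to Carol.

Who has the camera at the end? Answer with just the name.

Answer: Carol

Derivation:
Tracking the camera through each event:
Start: Ivan has the camera.
After event 1: Heidi has the camera.
After event 2: Carol has the camera.
After event 3: Wendy has the camera.
After event 4: Heidi has the camera.
After event 5: Wendy has the camera.
After event 6: Kevin has the camera.
After event 7: Carol has the camera.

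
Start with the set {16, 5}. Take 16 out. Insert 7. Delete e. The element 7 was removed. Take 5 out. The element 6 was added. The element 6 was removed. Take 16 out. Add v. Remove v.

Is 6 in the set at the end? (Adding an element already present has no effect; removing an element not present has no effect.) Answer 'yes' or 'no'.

Tracking the set through each operation:
Start: {16, 5}
Event 1 (remove 16): removed. Set: {5}
Event 2 (add 7): added. Set: {5, 7}
Event 3 (remove e): not present, no change. Set: {5, 7}
Event 4 (remove 7): removed. Set: {5}
Event 5 (remove 5): removed. Set: {}
Event 6 (add 6): added. Set: {6}
Event 7 (remove 6): removed. Set: {}
Event 8 (remove 16): not present, no change. Set: {}
Event 9 (add v): added. Set: {v}
Event 10 (remove v): removed. Set: {}

Final set: {} (size 0)
6 is NOT in the final set.

Answer: no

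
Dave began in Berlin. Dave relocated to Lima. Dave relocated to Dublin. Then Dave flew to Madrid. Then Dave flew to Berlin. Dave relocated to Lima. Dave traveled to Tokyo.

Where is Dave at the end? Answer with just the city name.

Answer: Tokyo

Derivation:
Tracking Dave's location:
Start: Dave is in Berlin.
After move 1: Berlin -> Lima. Dave is in Lima.
After move 2: Lima -> Dublin. Dave is in Dublin.
After move 3: Dublin -> Madrid. Dave is in Madrid.
After move 4: Madrid -> Berlin. Dave is in Berlin.
After move 5: Berlin -> Lima. Dave is in Lima.
After move 6: Lima -> Tokyo. Dave is in Tokyo.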